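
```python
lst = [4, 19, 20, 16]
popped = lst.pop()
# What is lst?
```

[4, 19, 20]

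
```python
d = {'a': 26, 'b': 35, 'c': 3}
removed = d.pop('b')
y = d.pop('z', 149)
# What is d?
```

After line 1: d = {'a': 26, 'b': 35, 'c': 3}
After line 2 (pop 'b' returns 35): d = {'a': 26, 'c': 3}, removed = 35
After line 3 (pop 'z' missing, returns default 149): d = {'a': 26, 'c': 3}, y = 149

{'a': 26, 'c': 3}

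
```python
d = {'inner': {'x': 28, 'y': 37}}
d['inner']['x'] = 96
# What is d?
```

After line 1: d = {'inner': {'x': 28, 'y': 37}}
After line 2 (inner x overwritten): d = {'inner': {'x': 96, 'y': 37}}

{'inner': {'x': 96, 'y': 37}}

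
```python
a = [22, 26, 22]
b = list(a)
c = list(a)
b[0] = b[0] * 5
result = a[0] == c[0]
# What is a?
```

After line 1: a = [22, 26, 22]
After line 2 (b = list(a), copy): a = [22, 26, 22], b = [22, 26, 22]
After line 3 (c = list(a) is a copy, new object): c = [22, 26, 22]
After line 4 (b[0] = 22 * 5 = 110; only b mutates (copy)): a = [22, 26, 22], b = [110, 26, 22], c = [22, 26, 22]
After line 5 (a[0] = 22, c[0] = 22; result = True)

[22, 26, 22]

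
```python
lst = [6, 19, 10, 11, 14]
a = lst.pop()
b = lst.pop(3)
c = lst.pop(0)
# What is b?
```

After line 1: lst = [6, 19, 10, 11, 14]
After line 2 (pop() -> a = 14): lst = [6, 19, 10, 11]
After line 3 (pop(3) -> b = 11): lst = [6, 19, 10]
After line 4 (pop(0) -> c = 6): lst = [19, 10]

11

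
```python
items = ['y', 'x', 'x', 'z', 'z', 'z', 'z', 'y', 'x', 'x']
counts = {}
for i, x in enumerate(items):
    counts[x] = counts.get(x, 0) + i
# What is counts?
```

Initial: counts = {}, items = ['y', 'x', 'x', 'z', 'z', 'z', 'z', 'y', 'x', 'x']
i=0, x='y': counts = {'y': 0}
i=1, x='x': counts = {'y': 0, 'x': 1}
i=2, x='x': counts = {'y': 0, 'x': 3}
i=3, x='z': counts = {'y': 0, 'x': 3, 'z': 3}
i=4, x='z': counts = {'y': 0, 'x': 3, 'z': 7}
i=5, x='z': counts = {'y': 0, 'x': 3, 'z': 12}
i=6, x='z': counts = {'y': 0, 'x': 3, 'z': 18}
i=7, x='y': counts = {'y': 7, 'x': 3, 'z': 18}
i=8, x='x': counts = {'y': 7, 'x': 11, 'z': 18}
i=9, x='x': counts = {'y': 7, 'x': 20, 'z': 18}

{'y': 7, 'x': 20, 'z': 18}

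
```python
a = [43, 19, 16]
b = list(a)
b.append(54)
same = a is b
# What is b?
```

After line 1: a = [43, 19, 16]
After line 2 (b = list(a) is a shallow copy, new object): a = [43, 19, 16], b = [43, 19, 16]
After line 3 (append only mutates b): a = [43, 19, 16], b = [43, 19, 16, 54]
After line 4 (same = a is b; different objects -> False): same = False

[43, 19, 16, 54]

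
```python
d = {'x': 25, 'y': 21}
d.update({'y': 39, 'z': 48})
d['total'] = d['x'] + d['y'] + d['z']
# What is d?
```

After line 1: d = {'x': 25, 'y': 21}
After line 2 (y overwritten, z added): d = {'x': 25, 'y': 39, 'z': 48}
After line 3 (total = 25 + 39 + 48 = 112): d = {'x': 25, 'y': 39, 'z': 48, 'total': 112}

{'x': 25, 'y': 39, 'z': 48, 'total': 112}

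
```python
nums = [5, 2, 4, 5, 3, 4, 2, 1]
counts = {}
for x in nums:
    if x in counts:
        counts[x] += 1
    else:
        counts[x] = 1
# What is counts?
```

Initial: counts = {}, nums = [5, 2, 4, 5, 3, 4, 2, 1]
See 5: counts = {5: 1}
See 2: counts = {5: 1, 2: 1}
See 4: counts = {5: 1, 2: 1, 4: 1}
See 5: counts = {5: 2, 2: 1, 4: 1}
See 3: counts = {5: 2, 2: 1, 4: 1, 3: 1}
See 4: counts = {5: 2, 2: 1, 4: 2, 3: 1}
See 2: counts = {5: 2, 2: 2, 4: 2, 3: 1}
See 1: counts = {5: 2, 2: 2, 4: 2, 3: 1, 1: 1}

{5: 2, 2: 2, 4: 2, 3: 1, 1: 1}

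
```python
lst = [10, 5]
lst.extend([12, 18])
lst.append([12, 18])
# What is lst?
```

After line 1: lst = [10, 5]
After line 2 (extend unpacks [12, 18]): lst = [10, 5, 12, 18]
After line 3 (append adds [12, 18] as single element): lst = [10, 5, 12, 18, [12, 18]]

[10, 5, 12, 18, [12, 18]]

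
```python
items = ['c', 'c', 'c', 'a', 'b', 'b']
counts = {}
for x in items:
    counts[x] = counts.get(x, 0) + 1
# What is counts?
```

Initial: counts = {}, items = ['c', 'c', 'c', 'a', 'b', 'b']
See 'c': counts = {'c': 1}
See 'c': counts = {'c': 2}
See 'c': counts = {'c': 3}
See 'a': counts = {'c': 3, 'a': 1}
See 'b': counts = {'c': 3, 'a': 1, 'b': 1}
See 'b': counts = {'c': 3, 'a': 1, 'b': 2}

{'c': 3, 'a': 1, 'b': 2}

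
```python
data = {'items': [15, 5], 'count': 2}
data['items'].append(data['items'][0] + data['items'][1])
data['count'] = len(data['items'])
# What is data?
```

After line 1: data = {'items': [15, 5], 'count': 2}
After line 2 (append 15 + 5 = 20): data = {'items': [15, 5, 20], 'count': 2}
After line 3 (count = len(items) = 3): data = {'items': [15, 5, 20], 'count': 3}

{'items': [15, 5, 20], 'count': 3}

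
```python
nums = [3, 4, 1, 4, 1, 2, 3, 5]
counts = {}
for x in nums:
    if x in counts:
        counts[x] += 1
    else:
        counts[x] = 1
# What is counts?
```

Initial: counts = {}, nums = [3, 4, 1, 4, 1, 2, 3, 5]
See 3: counts = {3: 1}
See 4: counts = {3: 1, 4: 1}
See 1: counts = {3: 1, 4: 1, 1: 1}
See 4: counts = {3: 1, 4: 2, 1: 1}
See 1: counts = {3: 1, 4: 2, 1: 2}
See 2: counts = {3: 1, 4: 2, 1: 2, 2: 1}
See 3: counts = {3: 2, 4: 2, 1: 2, 2: 1}
See 5: counts = {3: 2, 4: 2, 1: 2, 2: 1, 5: 1}

{3: 2, 4: 2, 1: 2, 2: 1, 5: 1}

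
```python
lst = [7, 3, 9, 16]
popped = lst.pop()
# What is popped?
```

16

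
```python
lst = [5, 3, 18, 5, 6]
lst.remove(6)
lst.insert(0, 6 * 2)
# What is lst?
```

After line 1: lst = [5, 3, 18, 5, 6]
After line 2 (remove first 6): lst = [5, 3, 18, 5]
After line 3 (insert 12 at index 0): lst = [12, 5, 3, 18, 5]

[12, 5, 3, 18, 5]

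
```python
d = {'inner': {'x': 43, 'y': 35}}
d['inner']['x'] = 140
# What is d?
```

After line 1: d = {'inner': {'x': 43, 'y': 35}}
After line 2 (inner x overwritten): d = {'inner': {'x': 140, 'y': 35}}

{'inner': {'x': 140, 'y': 35}}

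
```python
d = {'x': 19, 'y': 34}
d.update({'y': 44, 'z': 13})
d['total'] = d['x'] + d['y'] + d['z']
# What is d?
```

After line 1: d = {'x': 19, 'y': 34}
After line 2 (y overwritten, z added): d = {'x': 19, 'y': 44, 'z': 13}
After line 3 (total = 19 + 44 + 13 = 76): d = {'x': 19, 'y': 44, 'z': 13, 'total': 76}

{'x': 19, 'y': 44, 'z': 13, 'total': 76}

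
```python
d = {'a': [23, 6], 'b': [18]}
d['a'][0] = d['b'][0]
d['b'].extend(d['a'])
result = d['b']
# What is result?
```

After line 1: d = {'a': [23, 6], 'b': [18]}
After line 2 (a[0] = b[0] = 18): d = {'a': [18, 6], 'b': [18]}
After line 3 (b.extend(a) appends [18, 6]): d = {'a': [18, 6], 'b': [18, 18, 6]}
After line 4: result = d['b'] = [18, 18, 6]

[18, 18, 6]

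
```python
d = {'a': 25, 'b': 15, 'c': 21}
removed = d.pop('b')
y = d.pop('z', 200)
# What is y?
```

After line 1: d = {'a': 25, 'b': 15, 'c': 21}
After line 2 (pop 'b' returns 15): d = {'a': 25, 'c': 21}, removed = 15
After line 3 (pop 'z' missing, returns default 200): d = {'a': 25, 'c': 21}, y = 200

200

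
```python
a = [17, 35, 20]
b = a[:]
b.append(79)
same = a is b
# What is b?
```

After line 1: a = [17, 35, 20]
After line 2 (b = a[:] is a shallow copy, new object): a = [17, 35, 20], b = [17, 35, 20]
After line 3 (append only mutates b): a = [17, 35, 20], b = [17, 35, 20, 79]
After line 4 (same = a is b; different objects -> False): same = False

[17, 35, 20, 79]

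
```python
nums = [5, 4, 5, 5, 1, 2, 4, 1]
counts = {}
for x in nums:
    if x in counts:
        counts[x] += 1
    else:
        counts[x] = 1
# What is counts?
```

Initial: counts = {}, nums = [5, 4, 5, 5, 1, 2, 4, 1]
See 5: counts = {5: 1}
See 4: counts = {5: 1, 4: 1}
See 5: counts = {5: 2, 4: 1}
See 5: counts = {5: 3, 4: 1}
See 1: counts = {5: 3, 4: 1, 1: 1}
See 2: counts = {5: 3, 4: 1, 1: 1, 2: 1}
See 4: counts = {5: 3, 4: 2, 1: 1, 2: 1}
See 1: counts = {5: 3, 4: 2, 1: 2, 2: 1}

{5: 3, 4: 2, 1: 2, 2: 1}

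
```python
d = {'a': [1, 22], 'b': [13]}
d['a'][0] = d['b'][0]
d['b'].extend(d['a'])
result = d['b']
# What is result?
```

After line 1: d = {'a': [1, 22], 'b': [13]}
After line 2 (a[0] = b[0] = 13): d = {'a': [13, 22], 'b': [13]}
After line 3 (b.extend(a) appends [13, 22]): d = {'a': [13, 22], 'b': [13, 13, 22]}
After line 4: result = d['b'] = [13, 13, 22]

[13, 13, 22]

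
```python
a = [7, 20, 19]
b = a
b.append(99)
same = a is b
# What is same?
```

After line 1: a = [7, 20, 19]
After line 2 (b = a is an alias, same object): a = [7, 20, 19], b = [7, 20, 19]
After line 3 (b.append mutates the shared list): a = [7, 20, 19, 99], b = [7, 20, 19, 99]
After line 4 (same = a is b; same object -> True): same = True

True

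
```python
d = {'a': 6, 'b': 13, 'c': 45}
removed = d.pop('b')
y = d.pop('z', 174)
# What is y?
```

After line 1: d = {'a': 6, 'b': 13, 'c': 45}
After line 2 (pop 'b' returns 13): d = {'a': 6, 'c': 45}, removed = 13
After line 3 (pop 'z' missing, returns default 174): d = {'a': 6, 'c': 45}, y = 174

174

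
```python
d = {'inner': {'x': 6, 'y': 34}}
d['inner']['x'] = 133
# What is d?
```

After line 1: d = {'inner': {'x': 6, 'y': 34}}
After line 2 (inner x overwritten): d = {'inner': {'x': 133, 'y': 34}}

{'inner': {'x': 133, 'y': 34}}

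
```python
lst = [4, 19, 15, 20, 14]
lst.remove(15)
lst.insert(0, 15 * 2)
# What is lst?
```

After line 1: lst = [4, 19, 15, 20, 14]
After line 2 (remove first 15): lst = [4, 19, 20, 14]
After line 3 (insert 30 at index 0): lst = [30, 4, 19, 20, 14]

[30, 4, 19, 20, 14]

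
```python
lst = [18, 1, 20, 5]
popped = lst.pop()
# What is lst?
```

[18, 1, 20]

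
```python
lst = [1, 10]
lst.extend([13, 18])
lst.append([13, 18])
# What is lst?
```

After line 1: lst = [1, 10]
After line 2 (extend unpacks [13, 18]): lst = [1, 10, 13, 18]
After line 3 (append adds [13, 18] as single element): lst = [1, 10, 13, 18, [13, 18]]

[1, 10, 13, 18, [13, 18]]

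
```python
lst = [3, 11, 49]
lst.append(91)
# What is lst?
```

[3, 11, 49, 91]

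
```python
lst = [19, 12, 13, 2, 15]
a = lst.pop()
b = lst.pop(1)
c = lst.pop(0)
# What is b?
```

After line 1: lst = [19, 12, 13, 2, 15]
After line 2 (pop() -> a = 15): lst = [19, 12, 13, 2]
After line 3 (pop(1) -> b = 12): lst = [19, 13, 2]
After line 4 (pop(0) -> c = 19): lst = [13, 2]

12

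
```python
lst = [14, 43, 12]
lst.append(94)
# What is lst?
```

[14, 43, 12, 94]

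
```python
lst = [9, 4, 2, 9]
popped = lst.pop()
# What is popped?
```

9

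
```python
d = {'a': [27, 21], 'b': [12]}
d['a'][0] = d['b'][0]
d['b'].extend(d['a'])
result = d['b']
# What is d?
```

After line 1: d = {'a': [27, 21], 'b': [12]}
After line 2 (a[0] = b[0] = 12): d = {'a': [12, 21], 'b': [12]}
After line 3 (b.extend(a) appends [12, 21]): d = {'a': [12, 21], 'b': [12, 12, 21]}
After line 4: result = d['b'] = [12, 12, 21]

{'a': [12, 21], 'b': [12, 12, 21]}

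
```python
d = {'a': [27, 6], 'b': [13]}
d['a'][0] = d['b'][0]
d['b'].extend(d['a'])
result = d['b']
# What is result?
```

After line 1: d = {'a': [27, 6], 'b': [13]}
After line 2 (a[0] = b[0] = 13): d = {'a': [13, 6], 'b': [13]}
After line 3 (b.extend(a) appends [13, 6]): d = {'a': [13, 6], 'b': [13, 13, 6]}
After line 4: result = d['b'] = [13, 13, 6]

[13, 13, 6]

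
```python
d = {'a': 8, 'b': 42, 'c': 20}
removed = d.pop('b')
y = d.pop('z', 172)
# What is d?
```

After line 1: d = {'a': 8, 'b': 42, 'c': 20}
After line 2 (pop 'b' returns 42): d = {'a': 8, 'c': 20}, removed = 42
After line 3 (pop 'z' missing, returns default 172): d = {'a': 8, 'c': 20}, y = 172

{'a': 8, 'c': 20}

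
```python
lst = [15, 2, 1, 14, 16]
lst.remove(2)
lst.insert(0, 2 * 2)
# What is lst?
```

After line 1: lst = [15, 2, 1, 14, 16]
After line 2 (remove first 2): lst = [15, 1, 14, 16]
After line 3 (insert 4 at index 0): lst = [4, 15, 1, 14, 16]

[4, 15, 1, 14, 16]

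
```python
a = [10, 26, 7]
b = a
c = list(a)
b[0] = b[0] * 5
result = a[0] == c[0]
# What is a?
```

After line 1: a = [10, 26, 7]
After line 2 (b = a, alias): a = [10, 26, 7], b = [10, 26, 7]
After line 3 (c = list(a) is a copy, new object): c = [10, 26, 7]
After line 4 (b[0] = 10 * 5 = 50; mutates shared a/b): a = b = [50, 26, 7], c = [10, 26, 7]
After line 5 (a[0] = 50, c[0] = 10; result = False)

[50, 26, 7]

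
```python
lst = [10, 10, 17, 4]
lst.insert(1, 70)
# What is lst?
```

[10, 70, 10, 17, 4]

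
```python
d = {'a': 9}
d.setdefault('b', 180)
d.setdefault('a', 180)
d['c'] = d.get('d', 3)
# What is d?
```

After line 1: d = {'a': 9}
After line 2 (setdefault adds 'b'=180): d = {'a': 9, 'b': 180}
After line 3 (setdefault 'a' no-op, already exists): d = {'a': 9, 'b': 180}
After line 4 (get('d', 3) returns default since 'd' not in d): d = {'a': 9, 'b': 180, 'c': 3}

{'a': 9, 'b': 180, 'c': 3}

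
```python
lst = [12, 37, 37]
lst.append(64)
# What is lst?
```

[12, 37, 37, 64]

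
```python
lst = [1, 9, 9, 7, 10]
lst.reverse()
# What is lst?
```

[10, 7, 9, 9, 1]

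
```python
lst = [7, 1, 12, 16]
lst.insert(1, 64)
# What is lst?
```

[7, 64, 1, 12, 16]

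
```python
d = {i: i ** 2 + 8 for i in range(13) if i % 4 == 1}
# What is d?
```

{1: 9, 5: 33, 9: 89}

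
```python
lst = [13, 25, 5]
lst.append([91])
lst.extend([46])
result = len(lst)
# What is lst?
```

After line 1: lst = [13, 25, 5]
After line 2 (append adds [91] as single element): lst = [13, 25, 5, [91]]
After line 3 (extend unpacks [46], adds 46): lst = [13, 25, 5, [91], 46]
After line 4: result = len(lst) = 5

[13, 25, 5, [91], 46]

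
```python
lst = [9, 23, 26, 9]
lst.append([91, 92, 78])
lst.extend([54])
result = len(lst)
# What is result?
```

After line 1: lst = [9, 23, 26, 9]
After line 2 (append adds [91, 92, 78] as single element): lst = [9, 23, 26, 9, [91, 92, 78]]
After line 3 (extend unpacks [54], adds 54): lst = [9, 23, 26, 9, [91, 92, 78], 54]
After line 4: result = len(lst) = 6

6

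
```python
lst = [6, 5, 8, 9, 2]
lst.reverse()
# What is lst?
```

[2, 9, 8, 5, 6]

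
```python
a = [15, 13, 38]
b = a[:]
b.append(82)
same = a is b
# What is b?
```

After line 1: a = [15, 13, 38]
After line 2 (b = a[:] is a shallow copy, new object): a = [15, 13, 38], b = [15, 13, 38]
After line 3 (append only mutates b): a = [15, 13, 38], b = [15, 13, 38, 82]
After line 4 (same = a is b; different objects -> False): same = False

[15, 13, 38, 82]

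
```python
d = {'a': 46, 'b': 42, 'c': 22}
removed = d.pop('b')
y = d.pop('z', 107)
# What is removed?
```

After line 1: d = {'a': 46, 'b': 42, 'c': 22}
After line 2 (pop 'b' returns 42): d = {'a': 46, 'c': 22}, removed = 42
After line 3 (pop 'z' missing, returns default 107): d = {'a': 46, 'c': 22}, y = 107

42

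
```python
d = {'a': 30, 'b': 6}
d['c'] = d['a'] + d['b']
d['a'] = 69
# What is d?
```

After line 1: d = {'a': 30, 'b': 6}
After line 2 (d['c'] = 30 + 6): d = {'a': 30, 'b': 6, 'c': 36}
After line 3: d = {'a': 69, 'b': 6, 'c': 36}

{'a': 69, 'b': 6, 'c': 36}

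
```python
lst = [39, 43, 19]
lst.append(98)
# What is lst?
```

[39, 43, 19, 98]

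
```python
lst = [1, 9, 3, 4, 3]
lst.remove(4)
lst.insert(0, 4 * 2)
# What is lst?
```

After line 1: lst = [1, 9, 3, 4, 3]
After line 2 (remove first 4): lst = [1, 9, 3, 3]
After line 3 (insert 8 at index 0): lst = [8, 1, 9, 3, 3]

[8, 1, 9, 3, 3]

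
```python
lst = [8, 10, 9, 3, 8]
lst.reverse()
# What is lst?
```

[8, 3, 9, 10, 8]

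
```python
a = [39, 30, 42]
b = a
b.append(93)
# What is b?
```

After line 1: a = [39, 30, 42]
After line 2 (b = a is an alias, same object): a = [39, 30, 42], b = [39, 30, 42]
After line 3 (b.append mutates the shared list): a = [39, 30, 42, 93], b = [39, 30, 42, 93]

[39, 30, 42, 93]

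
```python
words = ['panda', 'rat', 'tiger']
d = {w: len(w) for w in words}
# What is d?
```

{'panda': 5, 'rat': 3, 'tiger': 5}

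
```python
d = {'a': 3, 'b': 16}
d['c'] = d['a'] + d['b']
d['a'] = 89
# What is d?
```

After line 1: d = {'a': 3, 'b': 16}
After line 2 (d['c'] = 3 + 16): d = {'a': 3, 'b': 16, 'c': 19}
After line 3: d = {'a': 89, 'b': 16, 'c': 19}

{'a': 89, 'b': 16, 'c': 19}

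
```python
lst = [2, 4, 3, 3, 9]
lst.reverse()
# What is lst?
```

[9, 3, 3, 4, 2]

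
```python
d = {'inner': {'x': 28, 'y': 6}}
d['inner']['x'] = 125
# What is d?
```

After line 1: d = {'inner': {'x': 28, 'y': 6}}
After line 2 (inner x overwritten): d = {'inner': {'x': 125, 'y': 6}}

{'inner': {'x': 125, 'y': 6}}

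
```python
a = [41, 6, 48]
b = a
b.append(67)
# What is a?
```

After line 1: a = [41, 6, 48]
After line 2 (b = a is an alias, same object): a = [41, 6, 48], b = [41, 6, 48]
After line 3 (b.append mutates the shared list): a = [41, 6, 48, 67], b = [41, 6, 48, 67]

[41, 6, 48, 67]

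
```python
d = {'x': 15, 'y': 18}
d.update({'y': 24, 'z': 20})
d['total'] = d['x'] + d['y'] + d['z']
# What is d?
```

After line 1: d = {'x': 15, 'y': 18}
After line 2 (y overwritten, z added): d = {'x': 15, 'y': 24, 'z': 20}
After line 3 (total = 15 + 24 + 20 = 59): d = {'x': 15, 'y': 24, 'z': 20, 'total': 59}

{'x': 15, 'y': 24, 'z': 20, 'total': 59}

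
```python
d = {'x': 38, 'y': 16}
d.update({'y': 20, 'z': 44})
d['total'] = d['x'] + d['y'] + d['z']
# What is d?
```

After line 1: d = {'x': 38, 'y': 16}
After line 2 (y overwritten, z added): d = {'x': 38, 'y': 20, 'z': 44}
After line 3 (total = 38 + 20 + 44 = 102): d = {'x': 38, 'y': 20, 'z': 44, 'total': 102}

{'x': 38, 'y': 20, 'z': 44, 'total': 102}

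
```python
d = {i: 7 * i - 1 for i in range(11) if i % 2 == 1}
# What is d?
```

{1: 6, 3: 20, 5: 34, 7: 48, 9: 62}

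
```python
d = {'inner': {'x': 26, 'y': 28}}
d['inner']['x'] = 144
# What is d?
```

After line 1: d = {'inner': {'x': 26, 'y': 28}}
After line 2 (inner x overwritten): d = {'inner': {'x': 144, 'y': 28}}

{'inner': {'x': 144, 'y': 28}}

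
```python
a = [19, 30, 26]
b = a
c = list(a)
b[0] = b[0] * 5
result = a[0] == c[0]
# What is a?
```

After line 1: a = [19, 30, 26]
After line 2 (b = a, alias): a = [19, 30, 26], b = [19, 30, 26]
After line 3 (c = list(a) is a copy, new object): c = [19, 30, 26]
After line 4 (b[0] = 19 * 5 = 95; mutates shared a/b): a = b = [95, 30, 26], c = [19, 30, 26]
After line 5 (a[0] = 95, c[0] = 19; result = False)

[95, 30, 26]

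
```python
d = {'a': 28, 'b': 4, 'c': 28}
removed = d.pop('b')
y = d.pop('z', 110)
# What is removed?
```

After line 1: d = {'a': 28, 'b': 4, 'c': 28}
After line 2 (pop 'b' returns 4): d = {'a': 28, 'c': 28}, removed = 4
After line 3 (pop 'z' missing, returns default 110): d = {'a': 28, 'c': 28}, y = 110

4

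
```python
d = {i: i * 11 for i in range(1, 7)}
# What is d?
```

{1: 11, 2: 22, 3: 33, 4: 44, 5: 55, 6: 66}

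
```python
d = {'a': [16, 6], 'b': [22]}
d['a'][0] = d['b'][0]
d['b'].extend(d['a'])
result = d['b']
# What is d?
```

After line 1: d = {'a': [16, 6], 'b': [22]}
After line 2 (a[0] = b[0] = 22): d = {'a': [22, 6], 'b': [22]}
After line 3 (b.extend(a) appends [22, 6]): d = {'a': [22, 6], 'b': [22, 22, 6]}
After line 4: result = d['b'] = [22, 22, 6]

{'a': [22, 6], 'b': [22, 22, 6]}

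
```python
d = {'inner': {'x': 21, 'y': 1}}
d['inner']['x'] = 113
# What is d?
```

After line 1: d = {'inner': {'x': 21, 'y': 1}}
After line 2 (inner x overwritten): d = {'inner': {'x': 113, 'y': 1}}

{'inner': {'x': 113, 'y': 1}}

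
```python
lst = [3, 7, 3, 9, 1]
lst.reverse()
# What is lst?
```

[1, 9, 3, 7, 3]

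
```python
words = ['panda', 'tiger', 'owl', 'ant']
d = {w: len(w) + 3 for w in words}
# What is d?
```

{'panda': 8, 'tiger': 8, 'owl': 6, 'ant': 6}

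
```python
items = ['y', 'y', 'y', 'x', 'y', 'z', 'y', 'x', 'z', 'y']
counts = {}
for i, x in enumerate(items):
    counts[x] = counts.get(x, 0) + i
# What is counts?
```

Initial: counts = {}, items = ['y', 'y', 'y', 'x', 'y', 'z', 'y', 'x', 'z', 'y']
i=0, x='y': counts = {'y': 0}
i=1, x='y': counts = {'y': 1}
i=2, x='y': counts = {'y': 3}
i=3, x='x': counts = {'y': 3, 'x': 3}
i=4, x='y': counts = {'y': 7, 'x': 3}
i=5, x='z': counts = {'y': 7, 'x': 3, 'z': 5}
i=6, x='y': counts = {'y': 13, 'x': 3, 'z': 5}
i=7, x='x': counts = {'y': 13, 'x': 10, 'z': 5}
i=8, x='z': counts = {'y': 13, 'x': 10, 'z': 13}
i=9, x='y': counts = {'y': 22, 'x': 10, 'z': 13}

{'y': 22, 'x': 10, 'z': 13}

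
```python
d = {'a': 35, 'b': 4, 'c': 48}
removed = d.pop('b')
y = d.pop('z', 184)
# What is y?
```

After line 1: d = {'a': 35, 'b': 4, 'c': 48}
After line 2 (pop 'b' returns 4): d = {'a': 35, 'c': 48}, removed = 4
After line 3 (pop 'z' missing, returns default 184): d = {'a': 35, 'c': 48}, y = 184

184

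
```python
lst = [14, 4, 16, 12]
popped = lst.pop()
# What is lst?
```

[14, 4, 16]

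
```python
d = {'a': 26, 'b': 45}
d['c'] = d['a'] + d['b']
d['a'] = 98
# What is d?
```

After line 1: d = {'a': 26, 'b': 45}
After line 2 (d['c'] = 26 + 45): d = {'a': 26, 'b': 45, 'c': 71}
After line 3: d = {'a': 98, 'b': 45, 'c': 71}

{'a': 98, 'b': 45, 'c': 71}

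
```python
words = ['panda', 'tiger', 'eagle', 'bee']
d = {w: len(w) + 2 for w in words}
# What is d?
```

{'panda': 7, 'tiger': 7, 'eagle': 7, 'bee': 5}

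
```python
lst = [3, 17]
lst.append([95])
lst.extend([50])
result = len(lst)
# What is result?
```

After line 1: lst = [3, 17]
After line 2 (append adds [95] as single element): lst = [3, 17, [95]]
After line 3 (extend unpacks [50], adds 50): lst = [3, 17, [95], 50]
After line 4: result = len(lst) = 4

4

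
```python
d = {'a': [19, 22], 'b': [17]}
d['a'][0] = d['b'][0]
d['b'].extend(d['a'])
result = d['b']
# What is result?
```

After line 1: d = {'a': [19, 22], 'b': [17]}
After line 2 (a[0] = b[0] = 17): d = {'a': [17, 22], 'b': [17]}
After line 3 (b.extend(a) appends [17, 22]): d = {'a': [17, 22], 'b': [17, 17, 22]}
After line 4: result = d['b'] = [17, 17, 22]

[17, 17, 22]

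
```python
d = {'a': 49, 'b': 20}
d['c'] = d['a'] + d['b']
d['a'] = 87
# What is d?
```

After line 1: d = {'a': 49, 'b': 20}
After line 2 (d['c'] = 49 + 20): d = {'a': 49, 'b': 20, 'c': 69}
After line 3: d = {'a': 87, 'b': 20, 'c': 69}

{'a': 87, 'b': 20, 'c': 69}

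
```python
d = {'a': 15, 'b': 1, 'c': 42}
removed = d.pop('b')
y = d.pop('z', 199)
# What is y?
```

After line 1: d = {'a': 15, 'b': 1, 'c': 42}
After line 2 (pop 'b' returns 1): d = {'a': 15, 'c': 42}, removed = 1
After line 3 (pop 'z' missing, returns default 199): d = {'a': 15, 'c': 42}, y = 199

199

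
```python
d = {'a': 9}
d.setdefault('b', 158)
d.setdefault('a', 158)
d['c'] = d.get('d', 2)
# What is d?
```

After line 1: d = {'a': 9}
After line 2 (setdefault adds 'b'=158): d = {'a': 9, 'b': 158}
After line 3 (setdefault 'a' no-op, already exists): d = {'a': 9, 'b': 158}
After line 4 (get('d', 2) returns default since 'd' not in d): d = {'a': 9, 'b': 158, 'c': 2}

{'a': 9, 'b': 158, 'c': 2}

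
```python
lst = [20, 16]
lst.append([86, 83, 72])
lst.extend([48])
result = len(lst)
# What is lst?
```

After line 1: lst = [20, 16]
After line 2 (append adds [86, 83, 72] as single element): lst = [20, 16, [86, 83, 72]]
After line 3 (extend unpacks [48], adds 48): lst = [20, 16, [86, 83, 72], 48]
After line 4: result = len(lst) = 4

[20, 16, [86, 83, 72], 48]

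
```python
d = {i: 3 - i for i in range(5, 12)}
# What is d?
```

{5: -2, 6: -3, 7: -4, 8: -5, 9: -6, 10: -7, 11: -8}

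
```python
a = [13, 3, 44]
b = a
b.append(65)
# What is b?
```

After line 1: a = [13, 3, 44]
After line 2 (b = a is an alias, same object): a = [13, 3, 44], b = [13, 3, 44]
After line 3 (b.append mutates the shared list): a = [13, 3, 44, 65], b = [13, 3, 44, 65]

[13, 3, 44, 65]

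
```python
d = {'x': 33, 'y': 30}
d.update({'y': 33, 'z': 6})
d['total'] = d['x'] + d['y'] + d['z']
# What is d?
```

After line 1: d = {'x': 33, 'y': 30}
After line 2 (y overwritten, z added): d = {'x': 33, 'y': 33, 'z': 6}
After line 3 (total = 33 + 33 + 6 = 72): d = {'x': 33, 'y': 33, 'z': 6, 'total': 72}

{'x': 33, 'y': 33, 'z': 6, 'total': 72}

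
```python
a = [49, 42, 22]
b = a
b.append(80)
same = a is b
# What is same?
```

After line 1: a = [49, 42, 22]
After line 2 (b = a is an alias, same object): a = [49, 42, 22], b = [49, 42, 22]
After line 3 (b.append mutates the shared list): a = [49, 42, 22, 80], b = [49, 42, 22, 80]
After line 4 (same = a is b; same object -> True): same = True

True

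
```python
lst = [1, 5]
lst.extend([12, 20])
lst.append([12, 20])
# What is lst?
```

After line 1: lst = [1, 5]
After line 2 (extend unpacks [12, 20]): lst = [1, 5, 12, 20]
After line 3 (append adds [12, 20] as single element): lst = [1, 5, 12, 20, [12, 20]]

[1, 5, 12, 20, [12, 20]]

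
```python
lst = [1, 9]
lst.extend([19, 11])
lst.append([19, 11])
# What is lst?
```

After line 1: lst = [1, 9]
After line 2 (extend unpacks [19, 11]): lst = [1, 9, 19, 11]
After line 3 (append adds [19, 11] as single element): lst = [1, 9, 19, 11, [19, 11]]

[1, 9, 19, 11, [19, 11]]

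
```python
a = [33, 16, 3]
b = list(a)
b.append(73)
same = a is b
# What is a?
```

After line 1: a = [33, 16, 3]
After line 2 (b = list(a) is a shallow copy, new object): a = [33, 16, 3], b = [33, 16, 3]
After line 3 (append only mutates b): a = [33, 16, 3], b = [33, 16, 3, 73]
After line 4 (same = a is b; different objects -> False): same = False

[33, 16, 3]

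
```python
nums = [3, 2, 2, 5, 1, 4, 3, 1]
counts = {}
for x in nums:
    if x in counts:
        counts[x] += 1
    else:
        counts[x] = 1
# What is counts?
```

Initial: counts = {}, nums = [3, 2, 2, 5, 1, 4, 3, 1]
See 3: counts = {3: 1}
See 2: counts = {3: 1, 2: 1}
See 2: counts = {3: 1, 2: 2}
See 5: counts = {3: 1, 2: 2, 5: 1}
See 1: counts = {3: 1, 2: 2, 5: 1, 1: 1}
See 4: counts = {3: 1, 2: 2, 5: 1, 1: 1, 4: 1}
See 3: counts = {3: 2, 2: 2, 5: 1, 1: 1, 4: 1}
See 1: counts = {3: 2, 2: 2, 5: 1, 1: 2, 4: 1}

{3: 2, 2: 2, 5: 1, 1: 2, 4: 1}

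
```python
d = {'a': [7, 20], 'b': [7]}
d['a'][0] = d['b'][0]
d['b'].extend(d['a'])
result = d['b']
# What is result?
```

After line 1: d = {'a': [7, 20], 'b': [7]}
After line 2 (a[0] = b[0] = 7): d = {'a': [7, 20], 'b': [7]}
After line 3 (b.extend(a) appends [7, 20]): d = {'a': [7, 20], 'b': [7, 7, 20]}
After line 4: result = d['b'] = [7, 7, 20]

[7, 7, 20]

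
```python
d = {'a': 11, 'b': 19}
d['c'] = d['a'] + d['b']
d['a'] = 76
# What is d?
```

After line 1: d = {'a': 11, 'b': 19}
After line 2 (d['c'] = 11 + 19): d = {'a': 11, 'b': 19, 'c': 30}
After line 3: d = {'a': 76, 'b': 19, 'c': 30}

{'a': 76, 'b': 19, 'c': 30}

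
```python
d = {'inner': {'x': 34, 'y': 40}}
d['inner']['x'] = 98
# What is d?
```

After line 1: d = {'inner': {'x': 34, 'y': 40}}
After line 2 (inner x overwritten): d = {'inner': {'x': 98, 'y': 40}}

{'inner': {'x': 98, 'y': 40}}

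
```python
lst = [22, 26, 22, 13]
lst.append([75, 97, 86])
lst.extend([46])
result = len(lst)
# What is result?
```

After line 1: lst = [22, 26, 22, 13]
After line 2 (append adds [75, 97, 86] as single element): lst = [22, 26, 22, 13, [75, 97, 86]]
After line 3 (extend unpacks [46], adds 46): lst = [22, 26, 22, 13, [75, 97, 86], 46]
After line 4: result = len(lst) = 6

6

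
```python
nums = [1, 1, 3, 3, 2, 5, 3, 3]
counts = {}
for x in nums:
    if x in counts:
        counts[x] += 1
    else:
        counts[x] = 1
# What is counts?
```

Initial: counts = {}, nums = [1, 1, 3, 3, 2, 5, 3, 3]
See 1: counts = {1: 1}
See 1: counts = {1: 2}
See 3: counts = {1: 2, 3: 1}
See 3: counts = {1: 2, 3: 2}
See 2: counts = {1: 2, 3: 2, 2: 1}
See 5: counts = {1: 2, 3: 2, 2: 1, 5: 1}
See 3: counts = {1: 2, 3: 3, 2: 1, 5: 1}
See 3: counts = {1: 2, 3: 4, 2: 1, 5: 1}

{1: 2, 3: 4, 2: 1, 5: 1}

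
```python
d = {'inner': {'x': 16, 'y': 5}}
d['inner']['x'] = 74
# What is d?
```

After line 1: d = {'inner': {'x': 16, 'y': 5}}
After line 2 (inner x overwritten): d = {'inner': {'x': 74, 'y': 5}}

{'inner': {'x': 74, 'y': 5}}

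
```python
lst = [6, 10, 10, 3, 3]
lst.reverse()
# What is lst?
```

[3, 3, 10, 10, 6]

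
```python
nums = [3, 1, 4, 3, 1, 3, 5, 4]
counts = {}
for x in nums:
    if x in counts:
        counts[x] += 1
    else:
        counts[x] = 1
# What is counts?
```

Initial: counts = {}, nums = [3, 1, 4, 3, 1, 3, 5, 4]
See 3: counts = {3: 1}
See 1: counts = {3: 1, 1: 1}
See 4: counts = {3: 1, 1: 1, 4: 1}
See 3: counts = {3: 2, 1: 1, 4: 1}
See 1: counts = {3: 2, 1: 2, 4: 1}
See 3: counts = {3: 3, 1: 2, 4: 1}
See 5: counts = {3: 3, 1: 2, 4: 1, 5: 1}
See 4: counts = {3: 3, 1: 2, 4: 2, 5: 1}

{3: 3, 1: 2, 4: 2, 5: 1}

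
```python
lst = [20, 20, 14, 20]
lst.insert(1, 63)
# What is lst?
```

[20, 63, 20, 14, 20]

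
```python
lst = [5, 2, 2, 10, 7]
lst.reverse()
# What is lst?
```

[7, 10, 2, 2, 5]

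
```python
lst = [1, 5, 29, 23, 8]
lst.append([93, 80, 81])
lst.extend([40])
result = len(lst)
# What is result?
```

After line 1: lst = [1, 5, 29, 23, 8]
After line 2 (append adds [93, 80, 81] as single element): lst = [1, 5, 29, 23, 8, [93, 80, 81]]
After line 3 (extend unpacks [40], adds 40): lst = [1, 5, 29, 23, 8, [93, 80, 81], 40]
After line 4: result = len(lst) = 7

7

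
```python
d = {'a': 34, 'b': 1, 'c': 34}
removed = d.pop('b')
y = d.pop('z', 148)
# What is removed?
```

After line 1: d = {'a': 34, 'b': 1, 'c': 34}
After line 2 (pop 'b' returns 1): d = {'a': 34, 'c': 34}, removed = 1
After line 3 (pop 'z' missing, returns default 148): d = {'a': 34, 'c': 34}, y = 148

1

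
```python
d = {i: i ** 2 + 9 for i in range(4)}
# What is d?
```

{0: 9, 1: 10, 2: 13, 3: 18}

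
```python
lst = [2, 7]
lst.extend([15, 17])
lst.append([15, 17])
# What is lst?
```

After line 1: lst = [2, 7]
After line 2 (extend unpacks [15, 17]): lst = [2, 7, 15, 17]
After line 3 (append adds [15, 17] as single element): lst = [2, 7, 15, 17, [15, 17]]

[2, 7, 15, 17, [15, 17]]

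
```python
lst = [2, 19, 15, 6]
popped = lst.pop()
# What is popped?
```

6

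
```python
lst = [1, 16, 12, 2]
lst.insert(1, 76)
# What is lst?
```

[1, 76, 16, 12, 2]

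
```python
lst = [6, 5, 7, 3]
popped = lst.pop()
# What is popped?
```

3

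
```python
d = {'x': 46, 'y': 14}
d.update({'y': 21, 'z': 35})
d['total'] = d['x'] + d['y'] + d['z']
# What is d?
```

After line 1: d = {'x': 46, 'y': 14}
After line 2 (y overwritten, z added): d = {'x': 46, 'y': 21, 'z': 35}
After line 3 (total = 46 + 21 + 35 = 102): d = {'x': 46, 'y': 21, 'z': 35, 'total': 102}

{'x': 46, 'y': 21, 'z': 35, 'total': 102}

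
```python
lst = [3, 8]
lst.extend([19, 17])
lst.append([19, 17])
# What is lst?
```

After line 1: lst = [3, 8]
After line 2 (extend unpacks [19, 17]): lst = [3, 8, 19, 17]
After line 3 (append adds [19, 17] as single element): lst = [3, 8, 19, 17, [19, 17]]

[3, 8, 19, 17, [19, 17]]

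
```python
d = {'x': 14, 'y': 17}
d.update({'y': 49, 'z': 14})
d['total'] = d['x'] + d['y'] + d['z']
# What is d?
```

After line 1: d = {'x': 14, 'y': 17}
After line 2 (y overwritten, z added): d = {'x': 14, 'y': 49, 'z': 14}
After line 3 (total = 14 + 49 + 14 = 77): d = {'x': 14, 'y': 49, 'z': 14, 'total': 77}

{'x': 14, 'y': 49, 'z': 14, 'total': 77}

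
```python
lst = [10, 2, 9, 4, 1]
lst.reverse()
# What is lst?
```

[1, 4, 9, 2, 10]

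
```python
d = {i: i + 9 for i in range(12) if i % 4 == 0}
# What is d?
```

{0: 9, 4: 13, 8: 17}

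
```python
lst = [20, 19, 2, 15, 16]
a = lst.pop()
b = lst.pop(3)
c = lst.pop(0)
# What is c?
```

After line 1: lst = [20, 19, 2, 15, 16]
After line 2 (pop() -> a = 16): lst = [20, 19, 2, 15]
After line 3 (pop(3) -> b = 15): lst = [20, 19, 2]
After line 4 (pop(0) -> c = 20): lst = [19, 2]

20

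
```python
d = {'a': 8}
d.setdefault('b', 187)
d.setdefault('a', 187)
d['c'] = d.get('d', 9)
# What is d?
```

After line 1: d = {'a': 8}
After line 2 (setdefault adds 'b'=187): d = {'a': 8, 'b': 187}
After line 3 (setdefault 'a' no-op, already exists): d = {'a': 8, 'b': 187}
After line 4 (get('d', 9) returns default since 'd' not in d): d = {'a': 8, 'b': 187, 'c': 9}

{'a': 8, 'b': 187, 'c': 9}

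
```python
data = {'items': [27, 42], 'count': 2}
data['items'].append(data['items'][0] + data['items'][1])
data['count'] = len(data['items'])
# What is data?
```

After line 1: data = {'items': [27, 42], 'count': 2}
After line 2 (append 27 + 42 = 69): data = {'items': [27, 42, 69], 'count': 2}
After line 3 (count = len(items) = 3): data = {'items': [27, 42, 69], 'count': 3}

{'items': [27, 42, 69], 'count': 3}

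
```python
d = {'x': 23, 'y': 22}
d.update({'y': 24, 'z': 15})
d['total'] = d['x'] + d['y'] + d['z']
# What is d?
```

After line 1: d = {'x': 23, 'y': 22}
After line 2 (y overwritten, z added): d = {'x': 23, 'y': 24, 'z': 15}
After line 3 (total = 23 + 24 + 15 = 62): d = {'x': 23, 'y': 24, 'z': 15, 'total': 62}

{'x': 23, 'y': 24, 'z': 15, 'total': 62}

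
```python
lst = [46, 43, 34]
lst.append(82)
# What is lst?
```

[46, 43, 34, 82]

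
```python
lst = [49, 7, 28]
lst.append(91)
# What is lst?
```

[49, 7, 28, 91]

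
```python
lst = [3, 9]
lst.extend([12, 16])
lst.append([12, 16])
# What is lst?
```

After line 1: lst = [3, 9]
After line 2 (extend unpacks [12, 16]): lst = [3, 9, 12, 16]
After line 3 (append adds [12, 16] as single element): lst = [3, 9, 12, 16, [12, 16]]

[3, 9, 12, 16, [12, 16]]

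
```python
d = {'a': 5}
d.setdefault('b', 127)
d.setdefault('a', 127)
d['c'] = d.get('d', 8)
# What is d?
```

After line 1: d = {'a': 5}
After line 2 (setdefault adds 'b'=127): d = {'a': 5, 'b': 127}
After line 3 (setdefault 'a' no-op, already exists): d = {'a': 5, 'b': 127}
After line 4 (get('d', 8) returns default since 'd' not in d): d = {'a': 5, 'b': 127, 'c': 8}

{'a': 5, 'b': 127, 'c': 8}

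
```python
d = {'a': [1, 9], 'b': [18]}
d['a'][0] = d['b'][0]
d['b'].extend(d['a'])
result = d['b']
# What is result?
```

After line 1: d = {'a': [1, 9], 'b': [18]}
After line 2 (a[0] = b[0] = 18): d = {'a': [18, 9], 'b': [18]}
After line 3 (b.extend(a) appends [18, 9]): d = {'a': [18, 9], 'b': [18, 18, 9]}
After line 4: result = d['b'] = [18, 18, 9]

[18, 18, 9]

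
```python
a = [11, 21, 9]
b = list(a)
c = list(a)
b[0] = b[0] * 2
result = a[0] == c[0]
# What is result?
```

After line 1: a = [11, 21, 9]
After line 2 (b = list(a), copy): a = [11, 21, 9], b = [11, 21, 9]
After line 3 (c = list(a) is a copy, new object): c = [11, 21, 9]
After line 4 (b[0] = 11 * 2 = 22; only b mutates (copy)): a = [11, 21, 9], b = [22, 21, 9], c = [11, 21, 9]
After line 5 (a[0] = 11, c[0] = 11; result = True)

True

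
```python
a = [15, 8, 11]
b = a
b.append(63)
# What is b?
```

After line 1: a = [15, 8, 11]
After line 2 (b = a is an alias, same object): a = [15, 8, 11], b = [15, 8, 11]
After line 3 (b.append mutates the shared list): a = [15, 8, 11, 63], b = [15, 8, 11, 63]

[15, 8, 11, 63]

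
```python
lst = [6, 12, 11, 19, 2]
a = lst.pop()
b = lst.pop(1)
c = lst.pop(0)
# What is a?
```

After line 1: lst = [6, 12, 11, 19, 2]
After line 2 (pop() -> a = 2): lst = [6, 12, 11, 19]
After line 3 (pop(1) -> b = 12): lst = [6, 11, 19]
After line 4 (pop(0) -> c = 6): lst = [11, 19]

2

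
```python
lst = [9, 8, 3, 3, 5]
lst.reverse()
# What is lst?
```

[5, 3, 3, 8, 9]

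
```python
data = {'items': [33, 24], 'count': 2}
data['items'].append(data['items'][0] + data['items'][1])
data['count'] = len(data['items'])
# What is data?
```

After line 1: data = {'items': [33, 24], 'count': 2}
After line 2 (append 33 + 24 = 57): data = {'items': [33, 24, 57], 'count': 2}
After line 3 (count = len(items) = 3): data = {'items': [33, 24, 57], 'count': 3}

{'items': [33, 24, 57], 'count': 3}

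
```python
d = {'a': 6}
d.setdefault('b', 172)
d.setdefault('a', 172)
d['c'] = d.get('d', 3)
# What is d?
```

After line 1: d = {'a': 6}
After line 2 (setdefault adds 'b'=172): d = {'a': 6, 'b': 172}
After line 3 (setdefault 'a' no-op, already exists): d = {'a': 6, 'b': 172}
After line 4 (get('d', 3) returns default since 'd' not in d): d = {'a': 6, 'b': 172, 'c': 3}

{'a': 6, 'b': 172, 'c': 3}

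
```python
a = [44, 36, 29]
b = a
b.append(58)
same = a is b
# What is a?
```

After line 1: a = [44, 36, 29]
After line 2 (b = a is an alias, same object): a = [44, 36, 29], b = [44, 36, 29]
After line 3 (b.append mutates the shared list): a = [44, 36, 29, 58], b = [44, 36, 29, 58]
After line 4 (same = a is b; same object -> True): same = True

[44, 36, 29, 58]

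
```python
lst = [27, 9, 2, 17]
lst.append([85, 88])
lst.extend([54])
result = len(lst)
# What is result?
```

After line 1: lst = [27, 9, 2, 17]
After line 2 (append adds [85, 88] as single element): lst = [27, 9, 2, 17, [85, 88]]
After line 3 (extend unpacks [54], adds 54): lst = [27, 9, 2, 17, [85, 88], 54]
After line 4: result = len(lst) = 6

6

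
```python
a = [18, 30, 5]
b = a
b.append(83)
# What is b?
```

After line 1: a = [18, 30, 5]
After line 2 (b = a is an alias, same object): a = [18, 30, 5], b = [18, 30, 5]
After line 3 (b.append mutates the shared list): a = [18, 30, 5, 83], b = [18, 30, 5, 83]

[18, 30, 5, 83]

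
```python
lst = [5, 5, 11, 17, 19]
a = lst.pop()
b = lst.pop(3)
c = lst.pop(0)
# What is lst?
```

After line 1: lst = [5, 5, 11, 17, 19]
After line 2 (pop() -> a = 19): lst = [5, 5, 11, 17]
After line 3 (pop(3) -> b = 17): lst = [5, 5, 11]
After line 4 (pop(0) -> c = 5): lst = [5, 11]

[5, 11]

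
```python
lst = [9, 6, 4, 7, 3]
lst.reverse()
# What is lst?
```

[3, 7, 4, 6, 9]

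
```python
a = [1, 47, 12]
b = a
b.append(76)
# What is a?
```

After line 1: a = [1, 47, 12]
After line 2 (b = a is an alias, same object): a = [1, 47, 12], b = [1, 47, 12]
After line 3 (b.append mutates the shared list): a = [1, 47, 12, 76], b = [1, 47, 12, 76]

[1, 47, 12, 76]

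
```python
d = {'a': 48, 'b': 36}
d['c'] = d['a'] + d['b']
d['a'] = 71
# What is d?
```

After line 1: d = {'a': 48, 'b': 36}
After line 2 (d['c'] = 48 + 36): d = {'a': 48, 'b': 36, 'c': 84}
After line 3: d = {'a': 71, 'b': 36, 'c': 84}

{'a': 71, 'b': 36, 'c': 84}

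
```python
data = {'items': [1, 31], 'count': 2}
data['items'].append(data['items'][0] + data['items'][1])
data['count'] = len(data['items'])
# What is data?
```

After line 1: data = {'items': [1, 31], 'count': 2}
After line 2 (append 1 + 31 = 32): data = {'items': [1, 31, 32], 'count': 2}
After line 3 (count = len(items) = 3): data = {'items': [1, 31, 32], 'count': 3}

{'items': [1, 31, 32], 'count': 3}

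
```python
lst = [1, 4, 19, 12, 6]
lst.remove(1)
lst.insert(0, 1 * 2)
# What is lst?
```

After line 1: lst = [1, 4, 19, 12, 6]
After line 2 (remove first 1): lst = [4, 19, 12, 6]
After line 3 (insert 2 at index 0): lst = [2, 4, 19, 12, 6]

[2, 4, 19, 12, 6]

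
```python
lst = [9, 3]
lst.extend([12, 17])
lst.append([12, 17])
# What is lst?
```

After line 1: lst = [9, 3]
After line 2 (extend unpacks [12, 17]): lst = [9, 3, 12, 17]
After line 3 (append adds [12, 17] as single element): lst = [9, 3, 12, 17, [12, 17]]

[9, 3, 12, 17, [12, 17]]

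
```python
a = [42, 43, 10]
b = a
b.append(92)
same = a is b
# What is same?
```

After line 1: a = [42, 43, 10]
After line 2 (b = a is an alias, same object): a = [42, 43, 10], b = [42, 43, 10]
After line 3 (b.append mutates the shared list): a = [42, 43, 10, 92], b = [42, 43, 10, 92]
After line 4 (same = a is b; same object -> True): same = True

True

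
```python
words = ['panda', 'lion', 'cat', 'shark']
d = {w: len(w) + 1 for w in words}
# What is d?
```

{'panda': 6, 'lion': 5, 'cat': 4, 'shark': 6}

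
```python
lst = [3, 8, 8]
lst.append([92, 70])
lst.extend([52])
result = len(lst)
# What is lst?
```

After line 1: lst = [3, 8, 8]
After line 2 (append adds [92, 70] as single element): lst = [3, 8, 8, [92, 70]]
After line 3 (extend unpacks [52], adds 52): lst = [3, 8, 8, [92, 70], 52]
After line 4: result = len(lst) = 5

[3, 8, 8, [92, 70], 52]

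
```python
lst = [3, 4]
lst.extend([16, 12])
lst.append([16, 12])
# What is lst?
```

After line 1: lst = [3, 4]
After line 2 (extend unpacks [16, 12]): lst = [3, 4, 16, 12]
After line 3 (append adds [16, 12] as single element): lst = [3, 4, 16, 12, [16, 12]]

[3, 4, 16, 12, [16, 12]]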